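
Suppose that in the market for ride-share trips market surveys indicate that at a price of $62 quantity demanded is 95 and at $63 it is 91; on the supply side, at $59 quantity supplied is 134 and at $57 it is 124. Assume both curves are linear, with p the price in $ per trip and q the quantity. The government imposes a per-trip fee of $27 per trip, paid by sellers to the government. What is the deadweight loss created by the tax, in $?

Deadweight loss = $810.

Demand slope: (91 − 95)/(63 − 62) = -4, so qd = 343 − 4p.
Supply slope: (124 − 134)/(57 − 59) = 5, so qs = 5p − 161.
Without the tax, 343 − 4p = 5p − 161 gives 9p = 504, so p* = $56 and q* = 119.
With the tax collected from sellers, supply shifts: qs = 5(p − 27) − 161.
Solving gives q = 59 with buyers paying $71 and sellers receiving $44 (the $27 wedge).
Quantity falls by |ΔQ| = |119 − 59| = 60.
DWL = ½ · t · |ΔQ| = ½ · 27 · 60 = $810.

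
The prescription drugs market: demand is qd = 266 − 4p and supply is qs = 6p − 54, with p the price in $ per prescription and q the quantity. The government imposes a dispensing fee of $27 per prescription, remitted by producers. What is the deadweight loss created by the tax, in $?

Without the tax, 266 − 4p = 6p − 54 gives 10p = 320, so p* = $32 and q* = 138.
With the tax collected from producers, supply shifts: qs = 6(p − 27) − 54.
Solving gives q = 73.2 with consumers paying $48.2 and producers receiving $21.2 (the $27 wedge).
Quantity falls by |ΔQ| = |138 − 73.2| = 64.8.
DWL = ½ · t · |ΔQ| = ½ · 27 · 64.8 = $874.8.

Deadweight loss = $874.8.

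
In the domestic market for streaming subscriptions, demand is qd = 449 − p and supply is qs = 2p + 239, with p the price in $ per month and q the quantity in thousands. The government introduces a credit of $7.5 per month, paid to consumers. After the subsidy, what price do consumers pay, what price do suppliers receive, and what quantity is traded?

Without the subsidy, 449 − p = 2p + 239 gives 3p = 210, so p* = $70 and q* = 379.
With a per-unit subsidy paid to consumers, each effectively pays p − 7.5, so demand becomes qd = 449 − (p − 7.5).
Solving gives q = 384 with consumers paying $65 and suppliers receiving $72.5 (the $7.5 wedge).

Consumers pay $65; suppliers receive $72.5; quantity = 384.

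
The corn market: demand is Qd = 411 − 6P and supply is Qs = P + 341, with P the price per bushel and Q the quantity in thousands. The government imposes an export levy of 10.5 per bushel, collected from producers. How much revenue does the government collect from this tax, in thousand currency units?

Tax revenue = 3591 thousand.

Before the tax: set 411 − 6P = P + 341 → P* = 10, Q* = 351.
With the tax collected from producers, supply shifts: Qs = (P − 10.5) + 341.
New equilibrium: consumers pay 11.5, producers receive 1, Q = 342. (Wedge: Pb − Ps = 10.5.)
Revenue = t · Q = 10.5 · 342 = 3591.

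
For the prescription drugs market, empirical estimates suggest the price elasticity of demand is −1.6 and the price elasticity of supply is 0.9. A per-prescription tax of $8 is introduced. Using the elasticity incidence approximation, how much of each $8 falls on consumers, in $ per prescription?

Incidence ratio: consumers' share ≈ εs / (εs + |εd|) = 0.9 / (0.9 + 1.6) = 0.36.
So consumers bear ≈ 0.36 × $8 = $2.88; producers bear $5.12.

Consumers bear ≈ $2.88 per prescription.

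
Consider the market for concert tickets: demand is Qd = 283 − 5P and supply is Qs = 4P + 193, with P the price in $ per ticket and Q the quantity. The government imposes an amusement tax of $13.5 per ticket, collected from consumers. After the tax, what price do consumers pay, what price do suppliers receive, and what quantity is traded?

Consumers pay $16; suppliers receive $2.5; quantity = 203.

Before the tax: set 283 − 5P = 4P + 193 → P* = $10, Q* = 233.
With the tax collected from consumers, demand (in seller-price terms) shifts: Qd = 283 − 5(P + 13.5).
New equilibrium: consumers pay $16, suppliers receive $2.5, Q = 203. (Wedge: Pb − Ps = 13.5.)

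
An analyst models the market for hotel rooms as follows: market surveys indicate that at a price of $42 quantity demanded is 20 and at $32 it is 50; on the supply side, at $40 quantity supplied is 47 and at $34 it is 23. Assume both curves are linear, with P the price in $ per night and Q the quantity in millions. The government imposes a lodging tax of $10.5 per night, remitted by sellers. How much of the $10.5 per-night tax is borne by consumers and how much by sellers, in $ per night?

Consumers bear $6 per night; sellers bear $4.5 per night.

Demand slope: (50 − 20)/(32 − 42) = -3, so Qd = 146 − 3P.
Supply slope: (23 − 47)/(34 − 40) = 4, so Qs = 4P − 113.
Without the tax, 146 − 3P = 4P − 113 gives 7P = 259, so P* = $37 and Q* = 35.
With the tax collected from sellers, supply shifts: Qs = 4(P − 10.5) − 113.
New equilibrium: consumers pay $43, sellers receive $32.5, Q = 17. (Wedge: Pb − Ps = 10.5.)
Burden on consumers: $6; on sellers: $4.5. (They sum to $10.5.)
The less price-elastic side of the market bears the larger share of a per-unit tax.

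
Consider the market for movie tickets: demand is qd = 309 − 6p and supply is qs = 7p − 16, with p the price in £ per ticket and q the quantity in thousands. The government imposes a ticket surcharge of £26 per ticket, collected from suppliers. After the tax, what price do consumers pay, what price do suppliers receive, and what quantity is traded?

Consumers pay £39; suppliers receive £13; quantity = 75.

Before the tax: set 309 − 6p = 7p − 16 → p* = £25, q* = 159.
With the tax collected from suppliers, supply shifts: qs = 7(p − 26) − 16.
New equilibrium: consumers pay £39, suppliers receive £13, q = 75. (Wedge: pb − ps = 26.)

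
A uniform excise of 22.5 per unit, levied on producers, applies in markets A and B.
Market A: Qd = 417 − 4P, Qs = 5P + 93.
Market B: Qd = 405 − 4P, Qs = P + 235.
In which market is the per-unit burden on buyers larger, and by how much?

Market A: pre-tax P* = 36, Q* = 273; post-tax Q = 223; per-unit burden on buyers = 12.5.
Market B: pre-tax P* = 34, Q* = 269; post-tax Q = 251; per-unit burden on buyers = 4.5.
Difference: 12.5 vs 4.5 → market A is larger by 8.

Market A, by 8.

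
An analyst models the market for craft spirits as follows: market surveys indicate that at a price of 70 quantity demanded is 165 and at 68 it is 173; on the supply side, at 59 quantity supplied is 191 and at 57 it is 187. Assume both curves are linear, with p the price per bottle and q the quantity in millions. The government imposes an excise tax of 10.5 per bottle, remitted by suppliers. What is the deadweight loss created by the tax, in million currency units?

Demand slope: (173 − 165)/(68 − 70) = -4, so qd = 445 − 4p.
Supply slope: (187 − 191)/(57 − 59) = 2, so qs = 2p + 73.
Before the tax: set 445 − 4p = 2p + 73 → p* = 62, q* = 197.
With the tax collected from suppliers, supply shifts: qs = 2(p − 10.5) + 73.
Solving gives q = 183 with buyers paying 65.5 and suppliers receiving 55 (the 10.5 wedge).
Quantity falls by |ΔQ| = |197 − 183| = 14.
DWL = ½ · t · |ΔQ| = ½ · 10.5 · 14 = 73.5.

Deadweight loss = 73.5 million.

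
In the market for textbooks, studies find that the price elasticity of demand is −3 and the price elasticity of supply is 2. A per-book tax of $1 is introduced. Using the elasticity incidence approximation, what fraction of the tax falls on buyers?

Incidence ratio: buyers' share ≈ εs / (εs + |εd|) = 2 / (2 + 3) = 0.4.
Supply is the less elastic side, so buyers bear the smaller share.

Buyers' share ≈ 0.4.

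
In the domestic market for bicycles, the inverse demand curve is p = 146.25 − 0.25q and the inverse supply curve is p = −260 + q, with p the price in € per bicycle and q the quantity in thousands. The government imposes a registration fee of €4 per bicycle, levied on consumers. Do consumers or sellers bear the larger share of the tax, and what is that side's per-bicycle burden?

Sellers bear the larger share: €3.2 per bicycle.

Inverting to q(p) form: qd = 585 − 4p; qs = p + 260.
Before the tax: set 585 − 4p = p + 260 → p* = €65, q* = 325.
With the tax collected from consumers, demand (in seller-price terms) shifts: qd = 585 − 4(p + 4).
New equilibrium: consumers pay €65.8, sellers receive €61.8, q = 321.8. (Wedge: pb − ps = 4.)
Per-bicycle burden: consumers €0.8, sellers €3.2.
Sellers take the larger share because supply is less price-elastic here (demand slope 4 vs supply slope 1).
The less price-elastic side of the market bears the larger share of a per-unit tax.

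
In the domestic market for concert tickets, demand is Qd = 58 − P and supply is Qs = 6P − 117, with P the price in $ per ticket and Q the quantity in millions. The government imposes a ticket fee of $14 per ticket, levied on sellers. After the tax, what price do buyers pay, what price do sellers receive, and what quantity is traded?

Buyers pay $37; sellers receive $23; quantity = 21.

Before the tax: set 58 − P = 6P − 117 → P* = $25, Q* = 33.
With the tax collected from sellers, supply shifts: Qs = 6(P − 14) − 117.
New equilibrium: buyers pay $37, sellers receive $23, Q = 21. (Wedge: Pb − Ps = 14.)
The less price-elastic side of the market bears the larger share of a per-unit tax.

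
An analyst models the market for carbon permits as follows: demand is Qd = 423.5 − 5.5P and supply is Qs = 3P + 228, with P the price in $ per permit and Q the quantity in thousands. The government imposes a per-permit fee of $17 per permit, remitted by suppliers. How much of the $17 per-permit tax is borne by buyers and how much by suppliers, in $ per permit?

Buyers bear $6 per permit; suppliers bear $11 per permit.

Without the tax, 423.5 − 5.5P = 3P + 228 gives 8.5P = 195.5, so P* = $23 and Q* = 297.
With the tax collected from suppliers, supply shifts: Qs = 3(P − 17) + 228.
New equilibrium: buyers pay $29, suppliers receive $12, Q = 264. (Wedge: Pb − Ps = 17.)
Burden on buyers: $6; on suppliers: $11. (They sum to $17.)
The less price-elastic side of the market bears the larger share of a per-unit tax.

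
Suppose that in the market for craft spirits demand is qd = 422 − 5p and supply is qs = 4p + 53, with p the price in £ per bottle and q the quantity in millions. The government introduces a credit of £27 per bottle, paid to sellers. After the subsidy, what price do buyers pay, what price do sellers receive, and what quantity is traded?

Buyers pay £29; sellers receive £56; quantity = 277.

Before the subsidy: set 422 − 5p = 4p + 53 → p* = £41, q* = 217.
With a per-unit subsidy paid to sellers, each receives p + 27 per unit sold, so supply becomes qs = 4(p + 27) + 53.
Solving gives q = 277 with buyers paying £29 and sellers receiving £56 (the £27 wedge).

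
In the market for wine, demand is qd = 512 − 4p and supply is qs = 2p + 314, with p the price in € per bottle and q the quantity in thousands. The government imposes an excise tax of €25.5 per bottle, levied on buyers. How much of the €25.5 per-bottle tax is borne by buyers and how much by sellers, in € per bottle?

Before the tax: set 512 − 4p = 2p + 314 → p* = €33, q* = 380.
With the tax collected from buyers, demand (in seller-price terms) shifts: qd = 512 − 4(p + 25.5).
Solving gives q = 346 with buyers paying €41.5 and sellers receiving €16 (the €25.5 wedge).
Burden on buyers: €8.5; on sellers: €17. (They sum to €25.5.)
The less price-elastic side of the market bears the larger share of a per-unit tax.

Buyers bear €8.5 per bottle; sellers bear €17 per bottle.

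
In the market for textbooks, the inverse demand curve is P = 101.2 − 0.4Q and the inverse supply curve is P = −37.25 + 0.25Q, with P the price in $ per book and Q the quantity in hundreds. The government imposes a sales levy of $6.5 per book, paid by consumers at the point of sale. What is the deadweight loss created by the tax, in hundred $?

Deadweight loss = $32.5 hundred.

Inverting to Q(P) form: Qd = 253 − 2.5P; Qs = 4P + 149.
Before the tax: set 253 − 2.5P = 4P + 149 → P* = $16, Q* = 213.
With the tax collected from consumers, demand (in seller-price terms) shifts: Qd = 253 − 2.5(P + 6.5).
New equilibrium: consumers pay $20, sellers receive $13.5, Q = 203. (Wedge: Pb − Ps = 6.5.)
Quantity falls by |ΔQ| = |213 − 203| = 10.
DWL = ½ · t · |ΔQ| = ½ · 6.5 · 10 = $32.5.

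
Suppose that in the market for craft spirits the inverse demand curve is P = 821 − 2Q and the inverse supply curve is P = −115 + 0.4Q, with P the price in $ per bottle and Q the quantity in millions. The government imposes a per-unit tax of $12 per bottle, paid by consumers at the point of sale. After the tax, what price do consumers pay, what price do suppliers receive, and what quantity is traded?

Rewrite in direct form: Qd = 410.5 − 0.5P and Qs = 2.5P + 287.5.
Before the tax: set 410.5 − 0.5P = 2.5P + 287.5 → P* = $41, Q* = 390.
With the tax collected from consumers, demand (in seller-price terms) shifts: Qd = 410.5 − 0.5(P + 12).
Solving gives Q = 385 with consumers paying $51 and suppliers receiving $39 (the $12 wedge).
The less price-elastic side of the market bears the larger share of a per-unit tax.

Consumers pay $51; suppliers receive $39; quantity = 385.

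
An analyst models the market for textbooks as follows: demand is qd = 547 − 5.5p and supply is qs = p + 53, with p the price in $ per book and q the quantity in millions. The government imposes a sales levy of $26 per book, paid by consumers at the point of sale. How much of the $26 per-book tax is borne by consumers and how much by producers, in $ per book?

Consumers bear $4 per book; producers bear $22 per book.

Before the tax: set 547 − 5.5p = p + 53 → p* = $76, q* = 129.
With the tax collected from consumers, demand (in seller-price terms) shifts: qd = 547 − 5.5(p + 26).
New equilibrium: consumers pay $80, producers receive $54, q = 107. (Wedge: pb − ps = 26.)
Burden on consumers: $4; on producers: $22. (They sum to $26.)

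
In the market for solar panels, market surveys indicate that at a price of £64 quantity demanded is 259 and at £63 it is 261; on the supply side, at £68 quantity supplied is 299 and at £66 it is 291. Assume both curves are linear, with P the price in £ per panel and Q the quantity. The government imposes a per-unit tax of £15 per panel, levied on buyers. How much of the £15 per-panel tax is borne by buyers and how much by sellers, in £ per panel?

Demand slope: (261 − 259)/(63 − 64) = -2, so Qd = 387 − 2P.
Supply slope: (291 − 299)/(66 − 68) = 4, so Qs = 4P + 27.
Without the tax, 387 − 2P = 4P + 27 gives 6P = 360, so P* = £60 and Q* = 267.
With the tax collected from buyers, demand (in seller-price terms) shifts: Qd = 387 − 2(P + 15).
Solving gives Q = 247 with buyers paying £70 and sellers receiving £55 (the £15 wedge).
Burden on buyers: £10; on sellers: £5. (They sum to £15.)
The less price-elastic side of the market bears the larger share of a per-unit tax.

Buyers bear £10 per panel; sellers bear £5 per panel.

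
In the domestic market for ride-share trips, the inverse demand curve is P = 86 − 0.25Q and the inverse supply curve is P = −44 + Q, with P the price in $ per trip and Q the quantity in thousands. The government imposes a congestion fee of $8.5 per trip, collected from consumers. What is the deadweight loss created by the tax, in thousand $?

Deadweight loss = $28.9 thousand.

Inverting to Q(P) form: Qd = 344 − 4P; Qs = P + 44.
Before the tax: set 344 − 4P = P + 44 → P* = $60, Q* = 104.
With the tax collected from consumers, demand (in seller-price terms) shifts: Qd = 344 − 4(P + 8.5).
Solving gives Q = 97.2 with consumers paying $61.7 and suppliers receiving $53.2 (the $8.5 wedge).
Quantity falls by |ΔQ| = |104 − 97.2| = 6.8.
DWL = ½ · t · |ΔQ| = ½ · 8.5 · 6.8 = $28.9.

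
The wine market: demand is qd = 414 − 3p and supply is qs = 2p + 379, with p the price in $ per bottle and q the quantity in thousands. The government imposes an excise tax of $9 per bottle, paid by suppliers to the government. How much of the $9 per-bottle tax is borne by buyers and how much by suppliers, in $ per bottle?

Buyers bear $3.6 per bottle; suppliers bear $5.4 per bottle.

Before the tax: set 414 − 3p = 2p + 379 → p* = $7, q* = 393.
With the tax collected from suppliers, supply shifts: qs = 2(p − 9) + 379.
New equilibrium: buyers pay $10.6, suppliers receive $1.6, q = 382.2. (Wedge: pb − ps = 9.)
Burden on buyers: $3.6; on suppliers: $5.4. (They sum to $9.)
The less price-elastic side of the market bears the larger share of a per-unit tax.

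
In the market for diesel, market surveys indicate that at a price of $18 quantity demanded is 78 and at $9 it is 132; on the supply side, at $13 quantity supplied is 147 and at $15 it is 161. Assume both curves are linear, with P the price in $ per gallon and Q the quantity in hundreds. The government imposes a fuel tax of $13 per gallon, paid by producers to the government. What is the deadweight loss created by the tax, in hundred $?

Deadweight loss = $273 hundred.

Demand slope: (132 − 78)/(9 − 18) = -6, so Qd = 186 − 6P.
Supply slope: (161 − 147)/(15 − 13) = 7, so Qs = 7P + 56.
Before the tax: set 186 − 6P = 7P + 56 → P* = $10, Q* = 126.
With the tax collected from producers, supply shifts: Qs = 7(P − 13) + 56.
New equilibrium: consumers pay $17, producers receive $4, Q = 84. (Wedge: Pb − Ps = 13.)
Quantity falls by |ΔQ| = |126 − 84| = 42.
DWL = ½ · t · |ΔQ| = ½ · 13 · 42 = $273.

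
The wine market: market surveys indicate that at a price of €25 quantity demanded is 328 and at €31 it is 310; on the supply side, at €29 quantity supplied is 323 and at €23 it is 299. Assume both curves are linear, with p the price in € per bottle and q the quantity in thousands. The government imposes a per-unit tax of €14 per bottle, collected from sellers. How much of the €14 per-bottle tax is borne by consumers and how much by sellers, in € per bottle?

Demand slope: (310 − 328)/(31 − 25) = -3, so qd = 403 − 3p.
Supply slope: (299 − 323)/(23 − 29) = 4, so qs = 4p + 207.
Before the tax: set 403 − 3p = 4p + 207 → p* = €28, q* = 319.
With the tax collected from sellers, supply shifts: qs = 4(p − 14) + 207.
New equilibrium: consumers pay €36, sellers receive €22, q = 295. (Wedge: pb − ps = 14.)
Burden on consumers: €8; on sellers: €6. (They sum to €14.)

Consumers bear €8 per bottle; sellers bear €6 per bottle.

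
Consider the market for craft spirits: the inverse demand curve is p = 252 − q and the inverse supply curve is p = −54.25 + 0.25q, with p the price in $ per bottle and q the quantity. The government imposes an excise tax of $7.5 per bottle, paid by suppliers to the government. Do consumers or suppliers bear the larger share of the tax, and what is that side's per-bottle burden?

Consumers bear the larger share: $6 per bottle.

Rewrite in direct form: qd = 252 − p and qs = 4p + 217.
Without the tax, 252 − p = 4p + 217 gives 5p = 35, so p* = $7 and q* = 245.
With the tax collected from suppliers, supply shifts: qs = 4(p − 7.5) + 217.
New equilibrium: consumers pay $13, suppliers receive $5.5, q = 239. (Wedge: pb − ps = 7.5.)
Per-bottle burden: consumers $6, suppliers $1.5.
Consumers take the larger share because demand is less price-elastic here (demand slope 1 vs supply slope 4).
The less price-elastic side of the market bears the larger share of a per-unit tax.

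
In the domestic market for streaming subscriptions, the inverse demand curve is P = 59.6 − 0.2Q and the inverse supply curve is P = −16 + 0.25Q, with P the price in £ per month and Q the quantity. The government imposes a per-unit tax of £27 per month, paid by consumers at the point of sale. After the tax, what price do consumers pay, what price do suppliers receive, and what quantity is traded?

Consumers pay £38; suppliers receive £11; quantity = 108.

Inverting to Q(P) form: Qd = 298 − 5P; Qs = 4P + 64.
Without the tax, 298 − 5P = 4P + 64 gives 9P = 234, so P* = £26 and Q* = 168.
With the tax collected from consumers, demand (in seller-price terms) shifts: Qd = 298 − 5(P + 27).
New equilibrium: consumers pay £38, suppliers receive £11, Q = 108. (Wedge: Pb − Ps = 27.)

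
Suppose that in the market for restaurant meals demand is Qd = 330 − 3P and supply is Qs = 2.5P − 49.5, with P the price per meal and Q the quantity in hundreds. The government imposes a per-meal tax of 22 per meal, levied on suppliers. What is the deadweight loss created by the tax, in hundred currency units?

Before the tax: set 330 − 3P = 2.5P − 49.5 → P* = 69, Q* = 123.
With the tax collected from suppliers, supply shifts: Qs = 2.5(P − 22) − 49.5.
New equilibrium: consumers pay 79, suppliers receive 57, Q = 93. (Wedge: Pb − Ps = 22.)
Quantity falls by |ΔQ| = |123 − 93| = 30.
DWL = ½ · t · |ΔQ| = ½ · 22 · 30 = 330.

Deadweight loss = 330 hundred.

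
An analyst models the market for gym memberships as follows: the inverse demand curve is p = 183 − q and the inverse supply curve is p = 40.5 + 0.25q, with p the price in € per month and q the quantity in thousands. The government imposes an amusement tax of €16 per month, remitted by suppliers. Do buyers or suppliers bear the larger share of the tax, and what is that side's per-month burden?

Buyers bear the larger share: €12.8 per month.

Inverting to q(p) form: qd = 183 − p; qs = 4p − 162.
Before the tax: set 183 − p = 4p − 162 → p* = €69, q* = 114.
With the tax collected from suppliers, supply shifts: qs = 4(p − 16) − 162.
Solving gives q = 101.2 with buyers paying €81.8 and suppliers receiving €65.8 (the €16 wedge).
Per-month burden: buyers €12.8, suppliers €3.2.
Buyers take the larger share because demand is less price-elastic here (demand slope 1 vs supply slope 4).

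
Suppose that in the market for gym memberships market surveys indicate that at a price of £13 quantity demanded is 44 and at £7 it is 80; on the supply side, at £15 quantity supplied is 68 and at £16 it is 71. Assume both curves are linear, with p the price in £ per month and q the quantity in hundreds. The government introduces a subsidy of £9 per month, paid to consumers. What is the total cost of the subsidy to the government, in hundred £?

Government outlay = £666 hundred.

Demand slope: (80 − 44)/(7 − 13) = -6, so qd = 122 − 6p.
Supply slope: (71 − 68)/(16 − 15) = 3, so qs = 3p + 23.
Without the subsidy, 122 − 6p = 3p + 23 gives 9p = 99, so p* = £11 and q* = 56.
With a per-unit subsidy paid to consumers, each effectively pays p − 9, so demand becomes qd = 122 − 6(p − 9).
Solving gives q = 74 with consumers paying £8 and sellers receiving £17 (the £9 wedge).
Outlay = t · Q = 9 · 74 = £666.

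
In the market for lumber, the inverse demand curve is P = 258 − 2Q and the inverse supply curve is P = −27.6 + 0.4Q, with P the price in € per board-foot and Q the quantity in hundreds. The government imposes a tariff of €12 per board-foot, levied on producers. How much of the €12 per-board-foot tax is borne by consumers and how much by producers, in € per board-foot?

Consumers bear €10 per board-foot; producers bear €2 per board-foot.

Inverting to Q(P) form: Qd = 129 − 0.5P; Qs = 2.5P + 69.
Without the tax, 129 − 0.5P = 2.5P + 69 gives 3P = 60, so P* = €20 and Q* = 119.
With the tax collected from producers, supply shifts: Qs = 2.5(P − 12) + 69.
New equilibrium: consumers pay €30, producers receive €18, Q = 114. (Wedge: Pb − Ps = 12.)
Burden on consumers: €10; on producers: €2. (They sum to €12.)
The less price-elastic side of the market bears the larger share of a per-unit tax.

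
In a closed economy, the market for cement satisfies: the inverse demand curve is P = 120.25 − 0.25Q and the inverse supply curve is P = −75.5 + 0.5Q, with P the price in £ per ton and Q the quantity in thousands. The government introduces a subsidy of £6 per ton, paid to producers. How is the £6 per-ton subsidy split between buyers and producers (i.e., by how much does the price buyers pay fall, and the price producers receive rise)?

Buyers gain £2 per ton; producers gain £4 per ton.

Rewrite in direct form: Qd = 481 − 4P and Qs = 2P + 151.
Without the subsidy, 481 − 4P = 2P + 151 gives 6P = 330, so P* = £55 and Q* = 261.
With a per-unit subsidy paid to producers, each receives P + 6 per unit sold, so supply becomes Qs = 2(P + 6) + 151.
Solving gives Q = 269 with buyers paying £53 and producers receiving £59 (the £6 wedge).
Gain to buyers: £2; to producers: £4. (They sum to £6.)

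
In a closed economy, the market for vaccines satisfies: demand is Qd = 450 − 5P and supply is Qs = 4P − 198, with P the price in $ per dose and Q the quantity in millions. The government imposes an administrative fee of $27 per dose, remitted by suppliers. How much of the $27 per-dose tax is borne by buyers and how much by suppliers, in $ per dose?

Before the tax: set 450 − 5P = 4P − 198 → P* = $72, Q* = 90.
With the tax collected from suppliers, supply shifts: Qs = 4(P − 27) − 198.
New equilibrium: buyers pay $84, suppliers receive $57, Q = 30. (Wedge: Pb − Ps = 27.)
Burden on buyers: $12; on suppliers: $15. (They sum to $27.)
The less price-elastic side of the market bears the larger share of a per-unit tax.

Buyers bear $12 per dose; suppliers bear $15 per dose.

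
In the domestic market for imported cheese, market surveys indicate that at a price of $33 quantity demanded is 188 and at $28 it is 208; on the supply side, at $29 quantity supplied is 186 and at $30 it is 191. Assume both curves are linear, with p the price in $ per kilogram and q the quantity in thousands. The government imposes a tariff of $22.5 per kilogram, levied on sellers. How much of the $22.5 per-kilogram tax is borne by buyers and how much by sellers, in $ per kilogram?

Buyers bear $12.5 per kilogram; sellers bear $10 per kilogram.

Demand slope: (208 − 188)/(28 − 33) = -4, so qd = 320 − 4p.
Supply slope: (191 − 186)/(30 − 29) = 5, so qs = 5p + 41.
Before the tax: set 320 − 4p = 5p + 41 → p* = $31, q* = 196.
With the tax collected from sellers, supply shifts: qs = 5(p − 22.5) + 41.
Solving gives q = 146 with buyers paying $43.5 and sellers receiving $21 (the $22.5 wedge).
Burden on buyers: $12.5; on sellers: $10. (They sum to $22.5.)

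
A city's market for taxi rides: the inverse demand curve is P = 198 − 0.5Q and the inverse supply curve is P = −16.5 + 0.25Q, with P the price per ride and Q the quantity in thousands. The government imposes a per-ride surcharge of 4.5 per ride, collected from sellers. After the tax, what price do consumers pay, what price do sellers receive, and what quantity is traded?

Consumers pay 58; sellers receive 53.5; quantity = 280.

Rewrite in direct form: Qd = 396 − 2P and Qs = 4P + 66.
Before the tax: set 396 − 2P = 4P + 66 → P* = 55, Q* = 286.
With the tax collected from sellers, supply shifts: Qs = 4(P − 4.5) + 66.
New equilibrium: consumers pay 58, sellers receive 53.5, Q = 280. (Wedge: Pb − Ps = 4.5.)
The less price-elastic side of the market bears the larger share of a per-unit tax.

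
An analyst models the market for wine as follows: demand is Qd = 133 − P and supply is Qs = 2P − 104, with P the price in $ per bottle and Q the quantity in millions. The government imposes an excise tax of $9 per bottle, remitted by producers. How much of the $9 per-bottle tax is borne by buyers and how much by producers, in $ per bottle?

Before the tax: set 133 − P = 2P − 104 → P* = $79, Q* = 54.
With the tax collected from producers, supply shifts: Qs = 2(P − 9) − 104.
Solving gives Q = 48 with buyers paying $85 and producers receiving $76 (the $9 wedge).
Burden on buyers: $6; on producers: $3. (They sum to $9.)
The less price-elastic side of the market bears the larger share of a per-unit tax.

Buyers bear $6 per bottle; producers bear $3 per bottle.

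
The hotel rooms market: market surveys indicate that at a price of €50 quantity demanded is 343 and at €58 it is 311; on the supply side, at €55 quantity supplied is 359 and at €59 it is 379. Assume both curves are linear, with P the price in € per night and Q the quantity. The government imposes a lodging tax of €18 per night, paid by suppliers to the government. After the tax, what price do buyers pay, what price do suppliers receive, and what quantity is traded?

Demand slope: (311 − 343)/(58 − 50) = -4, so Qd = 543 − 4P.
Supply slope: (379 − 359)/(59 − 55) = 5, so Qs = 5P + 84.
Without the tax, 543 − 4P = 5P + 84 gives 9P = 459, so P* = €51 and Q* = 339.
With the tax collected from suppliers, supply shifts: Qs = 5(P − 18) + 84.
Solving gives Q = 299 with buyers paying €61 and suppliers receiving €43 (the €18 wedge).
The less price-elastic side of the market bears the larger share of a per-unit tax.

Buyers pay €61; suppliers receive €43; quantity = 299.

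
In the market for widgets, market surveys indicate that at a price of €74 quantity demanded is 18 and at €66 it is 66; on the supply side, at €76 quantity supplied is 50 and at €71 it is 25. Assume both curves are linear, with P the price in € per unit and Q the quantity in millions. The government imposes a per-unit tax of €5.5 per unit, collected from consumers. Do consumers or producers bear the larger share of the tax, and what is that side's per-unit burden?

Producers bear the larger share: €3 per unit.

Demand slope: (66 − 18)/(66 − 74) = -6, so Qd = 462 − 6P.
Supply slope: (25 − 50)/(71 − 76) = 5, so Qs = 5P − 330.
Before the tax: set 462 − 6P = 5P − 330 → P* = €72, Q* = 30.
With the tax collected from consumers, demand (in seller-price terms) shifts: Qd = 462 − 6(P + 5.5).
Solving gives Q = 15 with consumers paying €74.5 and producers receiving €69 (the €5.5 wedge).
Per-unit burden: consumers €2.5, producers €3.
Producers take the larger share because supply is less price-elastic here (demand slope 6 vs supply slope 5).
The less price-elastic side of the market bears the larger share of a per-unit tax.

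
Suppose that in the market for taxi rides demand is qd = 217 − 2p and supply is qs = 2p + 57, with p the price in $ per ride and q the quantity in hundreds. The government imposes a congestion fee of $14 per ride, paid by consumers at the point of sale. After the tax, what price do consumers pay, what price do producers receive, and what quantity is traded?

Before the tax: set 217 − 2p = 2p + 57 → p* = $40, q* = 137.
With the tax collected from consumers, demand (in seller-price terms) shifts: qd = 217 − 2(p + 14).
New equilibrium: consumers pay $47, producers receive $33, q = 123. (Wedge: pb − ps = 14.)
The less price-elastic side of the market bears the larger share of a per-unit tax.

Consumers pay $47; producers receive $33; quantity = 123.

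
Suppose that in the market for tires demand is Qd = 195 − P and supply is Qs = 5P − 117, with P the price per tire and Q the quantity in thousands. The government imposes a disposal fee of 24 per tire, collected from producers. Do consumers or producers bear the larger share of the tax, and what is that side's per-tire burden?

Before the tax: set 195 − P = 5P − 117 → P* = 52, Q* = 143.
With the tax collected from producers, supply shifts: Qs = 5(P − 24) − 117.
Solving gives Q = 123 with consumers paying 72 and producers receiving 48 (the 24 wedge).
Per-tire burden: consumers 20, producers 4.
Consumers take the larger share because demand is less price-elastic here (demand slope 1 vs supply slope 5).
The less price-elastic side of the market bears the larger share of a per-unit tax.

Consumers bear the larger share: 20 per tire.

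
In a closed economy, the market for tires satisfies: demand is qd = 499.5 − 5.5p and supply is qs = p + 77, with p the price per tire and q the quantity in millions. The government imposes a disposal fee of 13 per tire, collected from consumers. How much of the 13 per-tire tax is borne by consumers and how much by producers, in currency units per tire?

Without the tax, 499.5 − 5.5p = p + 77 gives 6.5p = 422.5, so p* = 65 and q* = 142.
With the tax collected from consumers, demand (in seller-price terms) shifts: qd = 499.5 − 5.5(p + 13).
Solving gives q = 131 with consumers paying 67 and producers receiving 54 (the 13 wedge).
Burden on consumers: 2; on producers: 11. (They sum to 13.)

Consumers bear 2 per tire; producers bear 11 per tire.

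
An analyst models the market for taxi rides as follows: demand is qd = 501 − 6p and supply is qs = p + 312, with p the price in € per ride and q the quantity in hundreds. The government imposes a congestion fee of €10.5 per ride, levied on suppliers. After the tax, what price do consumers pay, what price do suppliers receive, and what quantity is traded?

Before the tax: set 501 − 6p = p + 312 → p* = €27, q* = 339.
With the tax collected from suppliers, supply shifts: qs = (p − 10.5) + 312.
Solving gives q = 330 with consumers paying €28.5 and suppliers receiving €18 (the €10.5 wedge).

Consumers pay €28.5; suppliers receive €18; quantity = 330.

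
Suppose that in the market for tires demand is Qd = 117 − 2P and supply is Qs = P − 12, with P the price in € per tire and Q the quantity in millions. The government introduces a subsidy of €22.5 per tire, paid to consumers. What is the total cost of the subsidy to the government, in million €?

Before the subsidy: set 117 − 2P = P − 12 → P* = €43, Q* = 31.
With a per-unit subsidy paid to consumers, each effectively pays P − 22.5, so demand becomes Qd = 117 − 2(P − 22.5).
Solving gives Q = 46 with consumers paying €35.5 and producers receiving €58 (the €22.5 wedge).
Outlay = t · Q = 22.5 · 46 = €1035.

Government outlay = €1035 million.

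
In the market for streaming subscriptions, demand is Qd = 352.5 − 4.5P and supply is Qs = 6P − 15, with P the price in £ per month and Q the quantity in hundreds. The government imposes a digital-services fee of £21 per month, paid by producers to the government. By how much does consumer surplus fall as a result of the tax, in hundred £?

Before the tax: set 352.5 − 4.5P = 6P − 15 → P* = £35, Q* = 195.
With the tax collected from producers, supply shifts: Qs = 6(P − 21) − 15.
Solving gives Q = 141 with buyers paying £47 and producers receiving £26 (the £21 wedge).
ΔCS is the trapezoid between Q = 141 and Q = 195 of height £12: ½ · (195 + 141) · 12 = £2016.

Consumer surplus falls by £2016 hundred.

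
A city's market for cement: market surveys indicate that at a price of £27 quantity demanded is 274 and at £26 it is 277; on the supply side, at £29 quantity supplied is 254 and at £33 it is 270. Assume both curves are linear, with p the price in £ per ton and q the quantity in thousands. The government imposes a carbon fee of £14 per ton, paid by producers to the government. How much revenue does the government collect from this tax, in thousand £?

Demand slope: (277 − 274)/(26 − 27) = -3, so qd = 355 − 3p.
Supply slope: (270 − 254)/(33 − 29) = 4, so qs = 4p + 138.
Without the tax, 355 − 3p = 4p + 138 gives 7p = 217, so p* = £31 and q* = 262.
With the tax collected from producers, supply shifts: qs = 4(p − 14) + 138.
New equilibrium: buyers pay £39, producers receive £25, q = 238. (Wedge: pb − ps = 14.)
Revenue = t · Q = 14 · 238 = £3332.

Tax revenue = £3332 thousand.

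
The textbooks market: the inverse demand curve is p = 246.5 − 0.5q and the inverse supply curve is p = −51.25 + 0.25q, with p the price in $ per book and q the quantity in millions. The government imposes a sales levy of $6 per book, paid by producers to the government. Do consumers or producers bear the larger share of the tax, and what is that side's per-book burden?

Inverting to q(p) form: qd = 493 − 2p; qs = 4p + 205.
Before the tax: set 493 − 2p = 4p + 205 → p* = $48, q* = 397.
With the tax collected from producers, supply shifts: qs = 4(p − 6) + 205.
New equilibrium: consumers pay $52, producers receive $46, q = 389. (Wedge: pb − ps = 6.)
Per-book burden: consumers $4, producers $2.
Consumers take the larger share because demand is less price-elastic here (demand slope 2 vs supply slope 4).
The less price-elastic side of the market bears the larger share of a per-unit tax.

Consumers bear the larger share: $4 per book.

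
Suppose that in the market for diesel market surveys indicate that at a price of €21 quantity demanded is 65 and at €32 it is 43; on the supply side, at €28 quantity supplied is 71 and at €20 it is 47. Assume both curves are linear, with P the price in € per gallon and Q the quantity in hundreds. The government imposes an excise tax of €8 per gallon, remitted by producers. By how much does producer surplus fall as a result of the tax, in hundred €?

Producer surplus falls by €173.44 hundred.

Demand slope: (43 − 65)/(32 − 21) = -2, so Qd = 107 − 2P.
Supply slope: (47 − 71)/(20 − 28) = 3, so Qs = 3P − 13.
Before the tax: set 107 − 2P = 3P − 13 → P* = €24, Q* = 59.
With the tax collected from producers, supply shifts: Qs = 3(P − 8) − 13.
New equilibrium: consumers pay €28.8, producers receive €20.8, Q = 49.4. (Wedge: Pb − Ps = 8.)
ΔPS is the trapezoid between Q = 49.4 and Q = 59 of height €3.2: ½ · (59 + 49.4) · 3.2 = €173.44.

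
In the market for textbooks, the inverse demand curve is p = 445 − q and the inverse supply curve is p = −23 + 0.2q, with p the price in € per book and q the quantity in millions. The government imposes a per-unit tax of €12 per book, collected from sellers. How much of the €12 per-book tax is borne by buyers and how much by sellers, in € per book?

Buyers bear €10 per book; sellers bear €2 per book.

Inverting to q(p) form: qd = 445 − p; qs = 5p + 115.
Without the tax, 445 − p = 5p + 115 gives 6p = 330, so p* = €55 and q* = 390.
With the tax collected from sellers, supply shifts: qs = 5(p − 12) + 115.
Solving gives q = 380 with buyers paying €65 and sellers receiving €53 (the €12 wedge).
Burden on buyers: €10; on sellers: €2. (They sum to €12.)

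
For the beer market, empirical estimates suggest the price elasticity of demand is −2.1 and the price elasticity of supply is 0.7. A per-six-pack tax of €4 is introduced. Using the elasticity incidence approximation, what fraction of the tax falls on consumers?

Incidence ratio: consumers' share ≈ εs / (εs + |εd|) = 0.7 / (0.7 + 2.1) = 0.25.
Supply is the less elastic side, so consumers bear the smaller share.

Consumers' share ≈ 0.25.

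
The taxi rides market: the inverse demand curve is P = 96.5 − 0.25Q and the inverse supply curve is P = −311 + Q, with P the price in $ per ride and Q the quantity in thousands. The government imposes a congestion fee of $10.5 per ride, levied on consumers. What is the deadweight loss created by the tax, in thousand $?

Inverting to Q(P) form: Qd = 386 − 4P; Qs = P + 311.
Without the tax, 386 − 4P = P + 311 gives 5P = 75, so P* = $15 and Q* = 326.
With the tax collected from consumers, demand (in seller-price terms) shifts: Qd = 386 − 4(P + 10.5).
New equilibrium: consumers pay $17.1, suppliers receive $6.6, Q = 317.6. (Wedge: Pb − Ps = 10.5.)
Quantity falls by |ΔQ| = |326 − 317.6| = 8.4.
DWL = ½ · t · |ΔQ| = ½ · 10.5 · 8.4 = $44.1.

Deadweight loss = $44.1 thousand.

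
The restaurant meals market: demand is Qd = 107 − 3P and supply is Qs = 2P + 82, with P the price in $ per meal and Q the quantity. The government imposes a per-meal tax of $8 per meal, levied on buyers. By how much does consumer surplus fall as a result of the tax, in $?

Before the tax: set 107 − 3P = 2P + 82 → P* = $5, Q* = 92.
With the tax collected from buyers, demand (in seller-price terms) shifts: Qd = 107 − 3(P + 8).
Solving gives Q = 82.4 with buyers paying $8.2 and producers receiving $0.2 (the $8 wedge).
ΔCS is the trapezoid between Q = 82.4 and Q = 92 of height $3.2: ½ · (92 + 82.4) · 3.2 = $279.04.

Consumer surplus falls by $279.04.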